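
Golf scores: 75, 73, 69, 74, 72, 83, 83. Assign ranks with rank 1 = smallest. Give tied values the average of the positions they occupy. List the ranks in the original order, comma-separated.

Sorted (ascending): 69, 72, 73, 74, 75, 83, 83
The 2 values of 83 occupy positions 6–7 → average rank (6+7)/2 = 6.5.

5, 3, 1, 4, 2, 6.5, 6.5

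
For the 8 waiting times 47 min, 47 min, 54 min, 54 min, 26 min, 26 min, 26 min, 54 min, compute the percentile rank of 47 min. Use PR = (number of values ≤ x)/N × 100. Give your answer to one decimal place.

N = 8.
Strictly below 47: 3. Equal to 47: 2.
PR = 5/8 × 100 = 62.5

62.5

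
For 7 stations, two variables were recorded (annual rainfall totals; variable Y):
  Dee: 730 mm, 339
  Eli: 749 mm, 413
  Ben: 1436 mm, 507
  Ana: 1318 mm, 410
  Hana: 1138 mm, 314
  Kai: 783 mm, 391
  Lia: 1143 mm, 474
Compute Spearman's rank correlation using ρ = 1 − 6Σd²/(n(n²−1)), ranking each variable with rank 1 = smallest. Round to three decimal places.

Ranks of variable 1: 1, 2, 7, 6, 4, 3, 5
Ranks of variable 2: 2, 5, 7, 4, 1, 3, 6
d = r₁ − r₂: -1, -3, 0, 2, 3, 0, -1
d²: 1, 9, 0, 4, 9, 0, 1; Σd² = 24
ρ = 1 − 6·24/(7·48) = 1 − 144/336 = 0.571

0.571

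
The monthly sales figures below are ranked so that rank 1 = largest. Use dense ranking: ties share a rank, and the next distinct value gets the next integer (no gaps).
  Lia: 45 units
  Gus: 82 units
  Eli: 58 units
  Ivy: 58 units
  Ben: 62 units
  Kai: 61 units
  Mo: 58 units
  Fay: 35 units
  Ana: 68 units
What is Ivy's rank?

Sorted (descending): 82, 68, 62, 61, 58, 58, 58, 45, 35
The 3 values of 58 share dense rank 5.
Remaining distinct values take the next consecutive integers.
Ivy has value 58 units → rank 5.

5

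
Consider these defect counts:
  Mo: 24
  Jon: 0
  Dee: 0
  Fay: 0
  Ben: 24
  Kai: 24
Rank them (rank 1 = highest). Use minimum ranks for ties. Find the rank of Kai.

Sorted (descending): 24, 24, 24, 0, 0, 0
The 3 values of 24 occupy positions 1–3 → each gets rank 1.
The 3 values of 0 occupy positions 4–6 → each gets rank 4.
Kai has value 24 → rank 1.

1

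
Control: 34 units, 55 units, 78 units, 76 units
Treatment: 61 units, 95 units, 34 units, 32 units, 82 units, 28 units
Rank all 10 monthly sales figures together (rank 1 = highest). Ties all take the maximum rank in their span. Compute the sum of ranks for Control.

Sorted (descending): 95, 82, 78, 76, 61, 55, 34, 34, 32, 28
The 2 values of 34 occupy positions 7–8 → each gets rank 8.
Control values → pooled ranks: 34→8, 55→6, 78→3, 76→4
Rank sum = 8 + 6 + 3 + 4 = 21

21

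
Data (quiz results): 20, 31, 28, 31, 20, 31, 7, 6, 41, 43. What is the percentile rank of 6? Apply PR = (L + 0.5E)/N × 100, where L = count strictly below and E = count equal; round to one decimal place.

5.0

N = 10.
Strictly below 6: 0. Equal to 6: 1.
PR = (0 + 0.5·1)/10 × 100 = 5.0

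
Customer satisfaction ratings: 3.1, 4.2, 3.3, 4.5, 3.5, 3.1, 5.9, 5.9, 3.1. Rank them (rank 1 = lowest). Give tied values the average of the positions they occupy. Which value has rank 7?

4.5

Sorted (ascending): 3.1, 3.1, 3.1, 3.3, 3.5, 4.2, 4.5, 5.9, 5.9
The 3 values of 3.1 occupy positions 1–3 → average rank 2.
The 2 values of 5.9 occupy positions 8–9 → average rank (8+9)/2 = 8.5.
Rank 7 → value 4.5.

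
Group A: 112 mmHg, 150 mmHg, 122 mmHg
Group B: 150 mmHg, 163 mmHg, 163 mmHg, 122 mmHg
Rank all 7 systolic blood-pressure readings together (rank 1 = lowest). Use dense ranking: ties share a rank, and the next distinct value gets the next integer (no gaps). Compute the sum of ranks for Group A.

Sorted (ascending): 112, 122, 122, 150, 150, 163, 163
The 2 values of 122 share dense rank 2.
The 2 values of 150 share dense rank 3.
The 2 values of 163 share dense rank 4.
Remaining distinct values take the next consecutive integers.
Group A values → pooled ranks: 112→1, 150→3, 122→2
Rank sum = 1 + 3 + 2 = 6

6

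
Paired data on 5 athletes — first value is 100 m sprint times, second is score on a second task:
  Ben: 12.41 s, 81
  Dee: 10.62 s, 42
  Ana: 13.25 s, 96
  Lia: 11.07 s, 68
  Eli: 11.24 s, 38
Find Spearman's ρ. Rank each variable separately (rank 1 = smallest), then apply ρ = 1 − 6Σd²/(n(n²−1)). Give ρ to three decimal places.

Ranks of variable 1: 4, 1, 5, 2, 3
Ranks of variable 2: 4, 2, 5, 3, 1
d = r₁ − r₂: 0, -1, 0, -1, 2
d²: 0, 1, 0, 1, 4; Σd² = 6
ρ = 1 − 6·6/(5·24) = 1 − 36/120 = 0.700

0.700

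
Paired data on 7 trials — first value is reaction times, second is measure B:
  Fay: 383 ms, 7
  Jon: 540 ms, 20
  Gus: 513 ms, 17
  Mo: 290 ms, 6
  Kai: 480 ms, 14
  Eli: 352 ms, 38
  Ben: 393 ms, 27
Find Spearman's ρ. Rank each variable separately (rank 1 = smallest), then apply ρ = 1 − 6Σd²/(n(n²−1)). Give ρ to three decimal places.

Ranks of variable 1: 3, 7, 6, 1, 5, 2, 4
Ranks of variable 2: 2, 5, 4, 1, 3, 7, 6
d = r₁ − r₂: 1, 2, 2, 0, 2, -5, -2
d²: 1, 4, 4, 0, 4, 25, 4; Σd² = 42
ρ = 1 − 6·42/(7·48) = 1 − 252/336 = 0.250

0.250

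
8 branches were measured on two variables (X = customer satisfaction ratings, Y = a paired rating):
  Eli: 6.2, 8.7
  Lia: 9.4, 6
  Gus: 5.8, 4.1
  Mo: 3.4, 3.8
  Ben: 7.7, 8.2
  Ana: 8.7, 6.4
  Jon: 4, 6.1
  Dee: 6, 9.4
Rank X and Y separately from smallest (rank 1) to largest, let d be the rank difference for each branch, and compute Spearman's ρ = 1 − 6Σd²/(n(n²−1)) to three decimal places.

Ranks of variable 1: 5, 8, 3, 1, 6, 7, 2, 4
Ranks of variable 2: 7, 3, 2, 1, 6, 5, 4, 8
d = r₁ − r₂: -2, 5, 1, 0, 0, 2, -2, -4
d²: 4, 25, 1, 0, 0, 4, 4, 16; Σd² = 54
ρ = 1 − 6·54/(8·63) = 1 − 324/504 = 0.357

0.357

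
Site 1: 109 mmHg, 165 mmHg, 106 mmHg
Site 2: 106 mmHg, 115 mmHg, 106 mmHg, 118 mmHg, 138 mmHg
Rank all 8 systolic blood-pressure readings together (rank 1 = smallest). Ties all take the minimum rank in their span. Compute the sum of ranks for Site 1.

13

Sorted (ascending): 106, 106, 106, 109, 115, 118, 138, 165
The 3 values of 106 occupy positions 1–3 → each gets rank 1.
Site 1 values → pooled ranks: 109→4, 165→8, 106→1
Rank sum = 4 + 8 + 1 = 13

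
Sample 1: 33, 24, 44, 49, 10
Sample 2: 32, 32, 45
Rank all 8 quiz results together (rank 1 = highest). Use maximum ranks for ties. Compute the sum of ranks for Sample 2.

14

Sorted (descending): 49, 45, 44, 33, 32, 32, 24, 10
The 2 values of 32 occupy positions 5–6 → each gets rank 6.
Sample 2 values → pooled ranks: 32→6, 32→6, 45→2
Rank sum = 6 + 6 + 2 = 14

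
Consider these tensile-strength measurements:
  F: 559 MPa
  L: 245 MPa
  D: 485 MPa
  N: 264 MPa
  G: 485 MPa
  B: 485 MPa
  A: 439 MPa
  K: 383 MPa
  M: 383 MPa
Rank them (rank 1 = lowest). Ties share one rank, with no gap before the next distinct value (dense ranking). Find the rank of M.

Sorted (ascending): 245, 264, 383, 383, 439, 485, 485, 485, 559
The 2 values of 383 share dense rank 3.
The 3 values of 485 share dense rank 5.
Remaining distinct values take the next consecutive integers.
M has value 383 MPa → rank 3.

3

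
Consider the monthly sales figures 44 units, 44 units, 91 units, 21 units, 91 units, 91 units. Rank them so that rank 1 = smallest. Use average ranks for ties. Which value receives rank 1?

21

Sorted (ascending): 21, 44, 44, 91, 91, 91
The 2 values of 44 occupy positions 2–3 → average rank (2+3)/2 = 2.5.
The 3 values of 91 occupy positions 4–6 → average rank 5.
Rank 1 → value 21.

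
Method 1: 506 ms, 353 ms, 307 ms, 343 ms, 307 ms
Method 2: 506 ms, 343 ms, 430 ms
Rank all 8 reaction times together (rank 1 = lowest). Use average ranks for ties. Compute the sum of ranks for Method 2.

Sorted (ascending): 307, 307, 343, 343, 353, 430, 506, 506
The 2 values of 307 occupy positions 1–2 → average rank (1+2)/2 = 1.5.
The 2 values of 343 occupy positions 3–4 → average rank (3+4)/2 = 3.5.
The 2 values of 506 occupy positions 7–8 → average rank (7+8)/2 = 7.5.
Method 2 values → pooled ranks: 506→7.5, 343→3.5, 430→6
Rank sum = 7.5 + 3.5 + 6 = 17

17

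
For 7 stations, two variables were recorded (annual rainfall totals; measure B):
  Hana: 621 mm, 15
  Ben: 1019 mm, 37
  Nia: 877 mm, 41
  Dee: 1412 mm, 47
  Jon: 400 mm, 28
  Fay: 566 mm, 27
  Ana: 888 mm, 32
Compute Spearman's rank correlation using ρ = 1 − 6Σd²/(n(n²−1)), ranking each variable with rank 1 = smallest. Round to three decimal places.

0.750

Ranks of variable 1: 3, 6, 4, 7, 1, 2, 5
Ranks of variable 2: 1, 5, 6, 7, 3, 2, 4
d = r₁ − r₂: 2, 1, -2, 0, -2, 0, 1
d²: 4, 1, 4, 0, 4, 0, 1; Σd² = 14
ρ = 1 − 6·14/(7·48) = 1 − 84/336 = 0.750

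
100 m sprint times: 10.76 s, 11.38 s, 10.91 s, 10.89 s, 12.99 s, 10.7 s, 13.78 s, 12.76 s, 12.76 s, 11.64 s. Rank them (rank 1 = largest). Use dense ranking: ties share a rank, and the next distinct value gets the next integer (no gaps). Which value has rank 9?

Sorted (descending): 13.78, 12.99, 12.76, 12.76, 11.64, 11.38, 10.91, 10.89, 10.76, 10.7
The 2 values of 12.76 share dense rank 3.
Remaining distinct values take the next consecutive integers.
Rank 9 → value 10.7.

10.7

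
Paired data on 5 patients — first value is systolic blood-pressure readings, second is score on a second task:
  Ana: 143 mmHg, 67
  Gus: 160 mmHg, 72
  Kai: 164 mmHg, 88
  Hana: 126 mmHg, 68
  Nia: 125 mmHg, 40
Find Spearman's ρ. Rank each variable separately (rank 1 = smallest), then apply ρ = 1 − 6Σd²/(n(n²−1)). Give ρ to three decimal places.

0.900

Ranks of variable 1: 3, 4, 5, 2, 1
Ranks of variable 2: 2, 4, 5, 3, 1
d = r₁ − r₂: 1, 0, 0, -1, 0
d²: 1, 0, 0, 1, 0; Σd² = 2
ρ = 1 − 6·2/(5·24) = 1 − 12/120 = 0.900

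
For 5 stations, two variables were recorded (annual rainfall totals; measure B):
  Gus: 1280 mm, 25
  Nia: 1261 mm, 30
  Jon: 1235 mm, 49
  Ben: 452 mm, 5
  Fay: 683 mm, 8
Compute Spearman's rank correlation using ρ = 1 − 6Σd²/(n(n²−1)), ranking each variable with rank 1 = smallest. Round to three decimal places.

Ranks of variable 1: 5, 4, 3, 1, 2
Ranks of variable 2: 3, 4, 5, 1, 2
d = r₁ − r₂: 2, 0, -2, 0, 0
d²: 4, 0, 4, 0, 0; Σd² = 8
ρ = 1 − 6·8/(5·24) = 1 − 48/120 = 0.600

0.600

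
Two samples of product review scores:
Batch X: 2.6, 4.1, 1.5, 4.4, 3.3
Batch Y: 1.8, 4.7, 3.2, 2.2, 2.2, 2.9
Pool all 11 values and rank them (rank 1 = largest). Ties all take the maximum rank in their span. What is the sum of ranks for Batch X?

27

Sorted (descending): 4.7, 4.4, 4.1, 3.3, 3.2, 2.9, 2.6, 2.2, 2.2, 1.8, 1.5
The 2 values of 2.2 occupy positions 8–9 → each gets rank 9.
Batch X values → pooled ranks: 2.6→7, 4.1→3, 1.5→11, 4.4→2, 3.3→4
Rank sum = 7 + 3 + 11 + 2 + 4 = 27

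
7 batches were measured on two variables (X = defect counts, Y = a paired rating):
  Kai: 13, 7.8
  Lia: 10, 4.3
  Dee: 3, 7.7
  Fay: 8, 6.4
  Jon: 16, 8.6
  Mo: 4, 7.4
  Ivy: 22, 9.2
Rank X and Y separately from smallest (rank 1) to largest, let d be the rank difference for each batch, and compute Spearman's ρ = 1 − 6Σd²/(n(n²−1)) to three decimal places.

0.643

Ranks of variable 1: 5, 4, 1, 3, 6, 2, 7
Ranks of variable 2: 5, 1, 4, 2, 6, 3, 7
d = r₁ − r₂: 0, 3, -3, 1, 0, -1, 0
d²: 0, 9, 9, 1, 0, 1, 0; Σd² = 20
ρ = 1 − 6·20/(7·48) = 1 − 120/336 = 0.643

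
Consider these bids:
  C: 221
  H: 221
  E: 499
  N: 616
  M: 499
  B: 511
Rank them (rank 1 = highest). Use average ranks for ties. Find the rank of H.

5.5

Sorted (descending): 616, 511, 499, 499, 221, 221
The 2 values of 499 occupy positions 3–4 → average rank (3+4)/2 = 3.5.
The 2 values of 221 occupy positions 5–6 → average rank (5+6)/2 = 5.5.
H has value 221 → rank 5.5.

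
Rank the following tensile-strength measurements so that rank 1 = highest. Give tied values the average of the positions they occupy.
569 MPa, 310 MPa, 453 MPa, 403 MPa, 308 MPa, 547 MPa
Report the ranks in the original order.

Sorted (descending): 569, 547, 453, 403, 310, 308
No ties — each value takes its position as its rank.

1, 5, 3, 4, 6, 2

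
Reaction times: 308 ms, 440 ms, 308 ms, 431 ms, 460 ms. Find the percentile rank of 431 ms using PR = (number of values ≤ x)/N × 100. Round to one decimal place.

N = 5.
Strictly below 431: 2. Equal to 431: 1.
PR = 3/5 × 100 = 60.0

60.0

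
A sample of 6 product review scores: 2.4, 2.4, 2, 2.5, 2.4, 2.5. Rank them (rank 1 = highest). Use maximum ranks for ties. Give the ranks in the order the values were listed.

5, 5, 6, 2, 5, 2

Sorted (descending): 2.5, 2.5, 2.4, 2.4, 2.4, 2
The 2 values of 2.5 occupy positions 1–2 → each gets rank 2.
The 3 values of 2.4 occupy positions 3–5 → each gets rank 5.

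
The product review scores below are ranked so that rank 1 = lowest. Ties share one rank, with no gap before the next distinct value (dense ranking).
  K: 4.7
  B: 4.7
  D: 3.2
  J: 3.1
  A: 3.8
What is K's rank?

4

Sorted (ascending): 3.1, 3.2, 3.8, 4.7, 4.7
The 2 values of 4.7 share dense rank 4.
Remaining distinct values take the next consecutive integers.
K has value 4.7 → rank 4.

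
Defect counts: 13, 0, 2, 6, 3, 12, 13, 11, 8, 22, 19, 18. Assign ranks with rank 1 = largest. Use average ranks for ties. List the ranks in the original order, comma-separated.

4.5, 12, 11, 9, 10, 6, 4.5, 7, 8, 1, 2, 3

Sorted (descending): 22, 19, 18, 13, 13, 12, 11, 8, 6, 3, 2, 0
The 2 values of 13 occupy positions 4–5 → average rank (4+5)/2 = 4.5.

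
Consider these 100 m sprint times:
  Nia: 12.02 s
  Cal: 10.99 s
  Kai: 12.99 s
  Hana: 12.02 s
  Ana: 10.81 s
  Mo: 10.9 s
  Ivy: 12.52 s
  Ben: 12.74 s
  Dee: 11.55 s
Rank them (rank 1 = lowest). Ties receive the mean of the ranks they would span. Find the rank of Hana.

Sorted (ascending): 10.81, 10.9, 10.99, 11.55, 12.02, 12.02, 12.52, 12.74, 12.99
The 2 values of 12.02 occupy positions 5–6 → average rank (5+6)/2 = 5.5.
Hana has value 12.02 s → rank 5.5.

5.5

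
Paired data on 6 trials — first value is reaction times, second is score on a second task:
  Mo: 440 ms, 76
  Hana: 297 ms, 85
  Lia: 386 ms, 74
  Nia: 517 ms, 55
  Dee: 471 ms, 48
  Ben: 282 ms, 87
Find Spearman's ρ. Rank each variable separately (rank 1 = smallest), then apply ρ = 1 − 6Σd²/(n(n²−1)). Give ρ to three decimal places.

-0.886

Ranks of variable 1: 4, 2, 3, 6, 5, 1
Ranks of variable 2: 4, 5, 3, 2, 1, 6
d = r₁ − r₂: 0, -3, 0, 4, 4, -5
d²: 0, 9, 0, 16, 16, 25; Σd² = 66
ρ = 1 − 6·66/(6·35) = 1 − 396/210 = -0.886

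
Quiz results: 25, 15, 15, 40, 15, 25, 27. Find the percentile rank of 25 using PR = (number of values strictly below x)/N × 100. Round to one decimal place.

42.9

N = 7.
Strictly below 25: 3. Equal to 25: 2.
PR = 3/7 × 100 = 42.9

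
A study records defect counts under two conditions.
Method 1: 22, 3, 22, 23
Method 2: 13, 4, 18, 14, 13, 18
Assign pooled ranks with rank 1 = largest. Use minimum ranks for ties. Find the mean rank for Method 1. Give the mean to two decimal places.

Sorted (descending): 23, 22, 22, 18, 18, 14, 13, 13, 4, 3
The 2 values of 22 occupy positions 2–3 → each gets rank 2.
The 2 values of 18 occupy positions 4–5 → each gets rank 4.
The 2 values of 13 occupy positions 7–8 → each gets rank 7.
Method 1 values → pooled ranks: 22→2, 3→10, 22→2, 23→1
Mean rank = (2 + 10 + 2 + 1) / 4 = 3.75

3.75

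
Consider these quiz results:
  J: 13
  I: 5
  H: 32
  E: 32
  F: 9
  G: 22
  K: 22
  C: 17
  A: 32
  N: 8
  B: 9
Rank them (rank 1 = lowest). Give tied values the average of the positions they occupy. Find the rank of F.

3.5

Sorted (ascending): 5, 8, 9, 9, 13, 17, 22, 22, 32, 32, 32
The 2 values of 9 occupy positions 3–4 → average rank (3+4)/2 = 3.5.
The 2 values of 22 occupy positions 7–8 → average rank (7+8)/2 = 7.5.
The 3 values of 32 occupy positions 9–11 → average rank 10.
F has value 9 → rank 3.5.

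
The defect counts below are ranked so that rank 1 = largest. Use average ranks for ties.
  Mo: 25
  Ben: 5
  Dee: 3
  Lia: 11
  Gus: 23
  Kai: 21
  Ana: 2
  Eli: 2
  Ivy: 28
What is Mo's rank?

2

Sorted (descending): 28, 25, 23, 21, 11, 5, 3, 2, 2
The 2 values of 2 occupy positions 8–9 → average rank (8+9)/2 = 8.5.
Mo has value 25 → rank 2.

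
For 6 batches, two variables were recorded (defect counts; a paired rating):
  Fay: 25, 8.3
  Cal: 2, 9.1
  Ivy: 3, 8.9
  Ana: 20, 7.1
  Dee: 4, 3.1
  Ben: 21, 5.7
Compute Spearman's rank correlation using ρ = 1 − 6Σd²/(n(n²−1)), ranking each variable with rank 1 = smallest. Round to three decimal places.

Ranks of variable 1: 6, 1, 2, 4, 3, 5
Ranks of variable 2: 4, 6, 5, 3, 1, 2
d = r₁ − r₂: 2, -5, -3, 1, 2, 3
d²: 4, 25, 9, 1, 4, 9; Σd² = 52
ρ = 1 − 6·52/(6·35) = 1 − 312/210 = -0.486

-0.486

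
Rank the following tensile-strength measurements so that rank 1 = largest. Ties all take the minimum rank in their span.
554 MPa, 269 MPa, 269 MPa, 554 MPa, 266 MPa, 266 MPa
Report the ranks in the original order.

Sorted (descending): 554, 554, 269, 269, 266, 266
The 2 values of 554 occupy positions 1–2 → each gets rank 1.
The 2 values of 269 occupy positions 3–4 → each gets rank 3.
The 2 values of 266 occupy positions 5–6 → each gets rank 5.

1, 3, 3, 1, 5, 5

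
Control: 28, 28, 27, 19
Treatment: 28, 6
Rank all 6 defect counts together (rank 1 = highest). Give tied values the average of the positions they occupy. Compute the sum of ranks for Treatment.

8

Sorted (descending): 28, 28, 28, 27, 19, 6
The 3 values of 28 occupy positions 1–3 → average rank 2.
Treatment values → pooled ranks: 28→2, 6→6
Rank sum = 2 + 6 = 8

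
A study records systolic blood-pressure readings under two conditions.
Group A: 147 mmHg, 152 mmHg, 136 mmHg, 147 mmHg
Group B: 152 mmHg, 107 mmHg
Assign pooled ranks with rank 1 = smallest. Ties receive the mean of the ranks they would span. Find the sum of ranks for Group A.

14.5

Sorted (ascending): 107, 136, 147, 147, 152, 152
The 2 values of 147 occupy positions 3–4 → average rank (3+4)/2 = 3.5.
The 2 values of 152 occupy positions 5–6 → average rank (5+6)/2 = 5.5.
Group A values → pooled ranks: 147→3.5, 152→5.5, 136→2, 147→3.5
Rank sum = 3.5 + 5.5 + 2 + 3.5 = 14.5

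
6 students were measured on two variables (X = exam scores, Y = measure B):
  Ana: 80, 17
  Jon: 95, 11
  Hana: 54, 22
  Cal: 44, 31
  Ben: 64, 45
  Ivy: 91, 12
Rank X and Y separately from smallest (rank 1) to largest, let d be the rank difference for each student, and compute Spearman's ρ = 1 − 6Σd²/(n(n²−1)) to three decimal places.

-0.829

Ranks of variable 1: 4, 6, 2, 1, 3, 5
Ranks of variable 2: 3, 1, 4, 5, 6, 2
d = r₁ − r₂: 1, 5, -2, -4, -3, 3
d²: 1, 25, 4, 16, 9, 9; Σd² = 64
ρ = 1 − 6·64/(6·35) = 1 − 384/210 = -0.829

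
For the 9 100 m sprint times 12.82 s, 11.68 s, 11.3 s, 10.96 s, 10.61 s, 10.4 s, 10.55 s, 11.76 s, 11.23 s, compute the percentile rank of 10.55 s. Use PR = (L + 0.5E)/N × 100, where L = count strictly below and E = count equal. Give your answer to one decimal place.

16.7

N = 9.
Strictly below 10.55: 1. Equal to 10.55: 1.
PR = (1 + 0.5·1)/9 × 100 = 16.7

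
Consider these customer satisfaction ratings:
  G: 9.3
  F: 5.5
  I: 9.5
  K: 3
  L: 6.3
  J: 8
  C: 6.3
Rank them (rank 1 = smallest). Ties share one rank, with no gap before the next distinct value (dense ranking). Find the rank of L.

Sorted (ascending): 3, 5.5, 6.3, 6.3, 8, 9.3, 9.5
The 2 values of 6.3 share dense rank 3.
Remaining distinct values take the next consecutive integers.
L has value 6.3 → rank 3.

3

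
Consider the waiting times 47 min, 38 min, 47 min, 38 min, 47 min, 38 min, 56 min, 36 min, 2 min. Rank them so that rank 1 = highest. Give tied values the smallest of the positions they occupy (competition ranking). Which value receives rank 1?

Sorted (descending): 56, 47, 47, 47, 38, 38, 38, 36, 2
The 3 values of 47 occupy positions 2–4 → each gets rank 2.
The 3 values of 38 occupy positions 5–7 → each gets rank 5.
Rank 1 → value 56.

56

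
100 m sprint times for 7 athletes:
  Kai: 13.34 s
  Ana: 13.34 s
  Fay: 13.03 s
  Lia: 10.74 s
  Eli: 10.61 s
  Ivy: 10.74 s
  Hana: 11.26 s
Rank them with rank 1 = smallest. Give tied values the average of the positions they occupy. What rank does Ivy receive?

Sorted (ascending): 10.61, 10.74, 10.74, 11.26, 13.03, 13.34, 13.34
The 2 values of 10.74 occupy positions 2–3 → average rank (2+3)/2 = 2.5.
The 2 values of 13.34 occupy positions 6–7 → average rank (6+7)/2 = 6.5.
Ivy has value 10.74 s → rank 2.5.

2.5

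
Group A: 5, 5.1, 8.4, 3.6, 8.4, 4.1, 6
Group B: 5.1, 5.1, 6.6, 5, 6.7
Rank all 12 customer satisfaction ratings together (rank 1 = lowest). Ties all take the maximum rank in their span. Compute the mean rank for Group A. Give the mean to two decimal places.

Sorted (ascending): 3.6, 4.1, 5, 5, 5.1, 5.1, 5.1, 6, 6.6, 6.7, 8.4, 8.4
The 2 values of 5 occupy positions 3–4 → each gets rank 4.
The 3 values of 5.1 occupy positions 5–7 → each gets rank 7.
The 2 values of 8.4 occupy positions 11–12 → each gets rank 12.
Group A values → pooled ranks: 5→4, 5.1→7, 8.4→12, 3.6→1, 8.4→12, 4.1→2, 6→8
Mean rank = (4 + 7 + 12 + 1 + 12 + 2 + 8) / 7 = 6.57

6.57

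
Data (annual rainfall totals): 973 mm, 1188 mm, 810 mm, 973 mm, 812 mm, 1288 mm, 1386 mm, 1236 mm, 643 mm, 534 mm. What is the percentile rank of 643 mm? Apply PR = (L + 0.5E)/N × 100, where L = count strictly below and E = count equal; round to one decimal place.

15.0

N = 10.
Strictly below 643: 1. Equal to 643: 1.
PR = (1 + 0.5·1)/10 × 100 = 15.0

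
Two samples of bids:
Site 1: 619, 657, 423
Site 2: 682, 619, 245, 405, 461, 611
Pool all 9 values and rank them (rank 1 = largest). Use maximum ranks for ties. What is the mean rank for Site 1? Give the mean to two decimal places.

4.33

Sorted (descending): 682, 657, 619, 619, 611, 461, 423, 405, 245
The 2 values of 619 occupy positions 3–4 → each gets rank 4.
Site 1 values → pooled ranks: 619→4, 657→2, 423→7
Mean rank = (4 + 2 + 7) / 3 = 4.33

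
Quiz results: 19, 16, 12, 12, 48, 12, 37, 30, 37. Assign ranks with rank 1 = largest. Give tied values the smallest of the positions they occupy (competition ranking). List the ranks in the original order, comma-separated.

5, 6, 7, 7, 1, 7, 2, 4, 2

Sorted (descending): 48, 37, 37, 30, 19, 16, 12, 12, 12
The 2 values of 37 occupy positions 2–3 → each gets rank 2.
The 3 values of 12 occupy positions 7–9 → each gets rank 7.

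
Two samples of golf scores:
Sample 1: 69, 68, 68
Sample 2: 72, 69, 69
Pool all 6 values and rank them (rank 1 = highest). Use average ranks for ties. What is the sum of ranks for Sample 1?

Sorted (descending): 72, 69, 69, 69, 68, 68
The 3 values of 69 occupy positions 2–4 → average rank 3.
The 2 values of 68 occupy positions 5–6 → average rank (5+6)/2 = 5.5.
Sample 1 values → pooled ranks: 69→3, 68→5.5, 68→5.5
Rank sum = 3 + 5.5 + 5.5 = 14

14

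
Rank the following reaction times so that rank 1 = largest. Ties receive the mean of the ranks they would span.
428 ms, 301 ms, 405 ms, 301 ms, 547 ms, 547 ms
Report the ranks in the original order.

3, 5.5, 4, 5.5, 1.5, 1.5

Sorted (descending): 547, 547, 428, 405, 301, 301
The 2 values of 547 occupy positions 1–2 → average rank (1+2)/2 = 1.5.
The 2 values of 301 occupy positions 5–6 → average rank (5+6)/2 = 5.5.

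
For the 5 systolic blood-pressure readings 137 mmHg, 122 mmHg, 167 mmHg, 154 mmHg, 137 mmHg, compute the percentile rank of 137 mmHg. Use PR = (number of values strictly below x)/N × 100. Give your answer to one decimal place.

N = 5.
Strictly below 137: 1. Equal to 137: 2.
PR = 1/5 × 100 = 20.0

20.0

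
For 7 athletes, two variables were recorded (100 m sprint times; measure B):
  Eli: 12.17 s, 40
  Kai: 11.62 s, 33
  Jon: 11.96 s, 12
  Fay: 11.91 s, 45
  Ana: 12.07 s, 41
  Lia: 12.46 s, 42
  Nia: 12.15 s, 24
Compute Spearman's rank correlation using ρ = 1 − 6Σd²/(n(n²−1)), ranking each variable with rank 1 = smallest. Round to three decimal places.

0.143

Ranks of variable 1: 6, 1, 3, 2, 4, 7, 5
Ranks of variable 2: 4, 3, 1, 7, 5, 6, 2
d = r₁ − r₂: 2, -2, 2, -5, -1, 1, 3
d²: 4, 4, 4, 25, 1, 1, 9; Σd² = 48
ρ = 1 − 6·48/(7·48) = 1 − 288/336 = 0.143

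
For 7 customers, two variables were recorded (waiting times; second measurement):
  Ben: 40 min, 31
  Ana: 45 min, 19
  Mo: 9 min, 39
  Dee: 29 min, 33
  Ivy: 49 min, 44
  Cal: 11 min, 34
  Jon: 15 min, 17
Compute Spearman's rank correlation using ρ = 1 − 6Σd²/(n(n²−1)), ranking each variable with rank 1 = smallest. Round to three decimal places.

-0.036

Ranks of variable 1: 5, 6, 1, 4, 7, 2, 3
Ranks of variable 2: 3, 2, 6, 4, 7, 5, 1
d = r₁ − r₂: 2, 4, -5, 0, 0, -3, 2
d²: 4, 16, 25, 0, 0, 9, 4; Σd² = 58
ρ = 1 − 6·58/(7·48) = 1 − 348/336 = -0.036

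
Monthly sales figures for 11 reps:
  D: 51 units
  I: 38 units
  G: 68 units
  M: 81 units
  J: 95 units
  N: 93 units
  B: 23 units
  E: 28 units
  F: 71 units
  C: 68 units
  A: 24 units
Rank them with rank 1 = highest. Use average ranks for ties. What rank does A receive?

Sorted (descending): 95, 93, 81, 71, 68, 68, 51, 38, 28, 24, 23
The 2 values of 68 occupy positions 5–6 → average rank (5+6)/2 = 5.5.
A has value 24 units → rank 10.

10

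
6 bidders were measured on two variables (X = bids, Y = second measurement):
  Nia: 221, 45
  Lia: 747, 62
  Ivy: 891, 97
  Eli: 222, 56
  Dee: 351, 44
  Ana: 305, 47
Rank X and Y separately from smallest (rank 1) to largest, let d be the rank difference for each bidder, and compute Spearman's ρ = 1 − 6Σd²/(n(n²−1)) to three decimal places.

0.600

Ranks of variable 1: 1, 5, 6, 2, 4, 3
Ranks of variable 2: 2, 5, 6, 4, 1, 3
d = r₁ − r₂: -1, 0, 0, -2, 3, 0
d²: 1, 0, 0, 4, 9, 0; Σd² = 14
ρ = 1 − 6·14/(6·35) = 1 − 84/210 = 0.600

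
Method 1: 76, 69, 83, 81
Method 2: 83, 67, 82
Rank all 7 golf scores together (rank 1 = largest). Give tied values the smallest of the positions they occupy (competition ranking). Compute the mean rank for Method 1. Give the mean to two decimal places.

4.00

Sorted (descending): 83, 83, 82, 81, 76, 69, 67
The 2 values of 83 occupy positions 1–2 → each gets rank 1.
Method 1 values → pooled ranks: 76→5, 69→6, 83→1, 81→4
Mean rank = (5 + 6 + 1 + 4) / 4 = 4.00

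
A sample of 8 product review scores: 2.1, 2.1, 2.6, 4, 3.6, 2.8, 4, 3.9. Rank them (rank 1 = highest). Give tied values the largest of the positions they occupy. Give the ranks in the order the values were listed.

Sorted (descending): 4, 4, 3.9, 3.6, 2.8, 2.6, 2.1, 2.1
The 2 values of 4 occupy positions 1–2 → each gets rank 2.
The 2 values of 2.1 occupy positions 7–8 → each gets rank 8.

8, 8, 6, 2, 4, 5, 2, 3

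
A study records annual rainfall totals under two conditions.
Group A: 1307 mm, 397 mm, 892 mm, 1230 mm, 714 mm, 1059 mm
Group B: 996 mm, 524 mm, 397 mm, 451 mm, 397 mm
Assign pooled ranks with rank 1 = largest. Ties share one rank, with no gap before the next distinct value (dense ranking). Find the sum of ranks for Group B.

37

Sorted (descending): 1307, 1230, 1059, 996, 892, 714, 524, 451, 397, 397, 397
The 3 values of 397 share dense rank 9.
Remaining distinct values take the next consecutive integers.
Group B values → pooled ranks: 996→4, 524→7, 397→9, 451→8, 397→9
Rank sum = 4 + 7 + 9 + 8 + 9 = 37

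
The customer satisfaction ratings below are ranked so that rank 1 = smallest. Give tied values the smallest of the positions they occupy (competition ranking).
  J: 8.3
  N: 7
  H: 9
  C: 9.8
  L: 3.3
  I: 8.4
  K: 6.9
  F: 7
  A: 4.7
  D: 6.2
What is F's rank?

5

Sorted (ascending): 3.3, 4.7, 6.2, 6.9, 7, 7, 8.3, 8.4, 9, 9.8
The 2 values of 7 occupy positions 5–6 → each gets rank 5.
F has value 7 → rank 5.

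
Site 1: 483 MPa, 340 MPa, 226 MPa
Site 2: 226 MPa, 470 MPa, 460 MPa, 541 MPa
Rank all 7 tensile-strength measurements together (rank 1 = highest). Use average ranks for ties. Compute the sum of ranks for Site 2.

14.5

Sorted (descending): 541, 483, 470, 460, 340, 226, 226
The 2 values of 226 occupy positions 6–7 → average rank (6+7)/2 = 6.5.
Site 2 values → pooled ranks: 226→6.5, 470→3, 460→4, 541→1
Rank sum = 6.5 + 3 + 4 + 1 = 14.5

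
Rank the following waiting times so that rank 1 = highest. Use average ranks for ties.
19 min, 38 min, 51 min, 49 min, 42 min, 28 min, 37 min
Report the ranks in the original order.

Sorted (descending): 51, 49, 42, 38, 37, 28, 19
No ties — each value takes its position as its rank.

7, 4, 1, 2, 3, 6, 5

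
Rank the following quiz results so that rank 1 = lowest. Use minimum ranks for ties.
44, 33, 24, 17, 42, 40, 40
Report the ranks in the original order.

7, 3, 2, 1, 6, 4, 4

Sorted (ascending): 17, 24, 33, 40, 40, 42, 44
The 2 values of 40 occupy positions 4–5 → each gets rank 4.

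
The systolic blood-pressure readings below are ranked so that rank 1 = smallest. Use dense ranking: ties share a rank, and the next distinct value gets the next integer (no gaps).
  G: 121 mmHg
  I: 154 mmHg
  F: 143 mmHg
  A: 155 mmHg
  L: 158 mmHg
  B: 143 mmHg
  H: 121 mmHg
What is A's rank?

4

Sorted (ascending): 121, 121, 143, 143, 154, 155, 158
The 2 values of 121 share dense rank 1.
The 2 values of 143 share dense rank 2.
Remaining distinct values take the next consecutive integers.
A has value 155 mmHg → rank 4.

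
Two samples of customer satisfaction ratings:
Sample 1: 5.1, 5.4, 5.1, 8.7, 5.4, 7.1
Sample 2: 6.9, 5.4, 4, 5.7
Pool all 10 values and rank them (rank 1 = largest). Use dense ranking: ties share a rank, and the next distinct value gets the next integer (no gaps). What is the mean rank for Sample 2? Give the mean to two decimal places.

4.75

Sorted (descending): 8.7, 7.1, 6.9, 5.7, 5.4, 5.4, 5.4, 5.1, 5.1, 4
The 3 values of 5.4 share dense rank 5.
The 2 values of 5.1 share dense rank 6.
Remaining distinct values take the next consecutive integers.
Sample 2 values → pooled ranks: 6.9→3, 5.4→5, 4→7, 5.7→4
Mean rank = (3 + 5 + 7 + 4) / 4 = 4.75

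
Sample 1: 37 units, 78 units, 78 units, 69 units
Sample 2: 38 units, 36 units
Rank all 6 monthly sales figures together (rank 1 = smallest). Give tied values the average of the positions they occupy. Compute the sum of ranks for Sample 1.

17

Sorted (ascending): 36, 37, 38, 69, 78, 78
The 2 values of 78 occupy positions 5–6 → average rank (5+6)/2 = 5.5.
Sample 1 values → pooled ranks: 37→2, 78→5.5, 78→5.5, 69→4
Rank sum = 2 + 5.5 + 5.5 + 4 = 17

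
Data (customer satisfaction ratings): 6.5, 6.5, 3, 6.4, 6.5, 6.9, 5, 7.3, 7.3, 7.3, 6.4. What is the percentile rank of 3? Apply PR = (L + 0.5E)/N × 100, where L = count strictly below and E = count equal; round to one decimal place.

4.5

N = 11.
Strictly below 3: 0. Equal to 3: 1.
PR = (0 + 0.5·1)/11 × 100 = 4.5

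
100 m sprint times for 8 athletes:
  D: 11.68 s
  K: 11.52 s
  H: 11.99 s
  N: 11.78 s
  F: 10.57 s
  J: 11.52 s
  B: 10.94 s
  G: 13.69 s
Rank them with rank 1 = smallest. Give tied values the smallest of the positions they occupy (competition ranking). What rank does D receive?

Sorted (ascending): 10.57, 10.94, 11.52, 11.52, 11.68, 11.78, 11.99, 13.69
The 2 values of 11.52 occupy positions 3–4 → each gets rank 3.
D has value 11.68 s → rank 5.

5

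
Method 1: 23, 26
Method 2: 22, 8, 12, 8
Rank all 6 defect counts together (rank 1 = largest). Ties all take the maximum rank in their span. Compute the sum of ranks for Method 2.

Sorted (descending): 26, 23, 22, 12, 8, 8
The 2 values of 8 occupy positions 5–6 → each gets rank 6.
Method 2 values → pooled ranks: 22→3, 8→6, 12→4, 8→6
Rank sum = 3 + 6 + 4 + 6 = 19

19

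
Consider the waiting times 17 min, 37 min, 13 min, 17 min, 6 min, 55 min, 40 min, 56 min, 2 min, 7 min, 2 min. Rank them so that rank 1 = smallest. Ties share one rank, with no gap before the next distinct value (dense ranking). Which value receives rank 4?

13

Sorted (ascending): 2, 2, 6, 7, 13, 17, 17, 37, 40, 55, 56
The 2 values of 2 share dense rank 1.
The 2 values of 17 share dense rank 5.
Remaining distinct values take the next consecutive integers.
Rank 4 → value 13.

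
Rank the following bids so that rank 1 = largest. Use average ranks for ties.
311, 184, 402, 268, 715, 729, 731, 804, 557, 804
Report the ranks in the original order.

8, 10, 7, 9, 5, 4, 3, 1.5, 6, 1.5

Sorted (descending): 804, 804, 731, 729, 715, 557, 402, 311, 268, 184
The 2 values of 804 occupy positions 1–2 → average rank (1+2)/2 = 1.5.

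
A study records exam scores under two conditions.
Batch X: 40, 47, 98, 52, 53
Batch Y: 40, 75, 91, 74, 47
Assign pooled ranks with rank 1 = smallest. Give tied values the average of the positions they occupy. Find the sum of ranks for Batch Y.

Sorted (ascending): 40, 40, 47, 47, 52, 53, 74, 75, 91, 98
The 2 values of 40 occupy positions 1–2 → average rank (1+2)/2 = 1.5.
The 2 values of 47 occupy positions 3–4 → average rank (3+4)/2 = 3.5.
Batch Y values → pooled ranks: 40→1.5, 75→8, 91→9, 74→7, 47→3.5
Rank sum = 1.5 + 8 + 9 + 7 + 3.5 = 29

29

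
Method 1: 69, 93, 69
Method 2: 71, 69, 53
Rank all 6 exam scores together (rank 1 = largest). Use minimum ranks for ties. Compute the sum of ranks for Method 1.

Sorted (descending): 93, 71, 69, 69, 69, 53
The 3 values of 69 occupy positions 3–5 → each gets rank 3.
Method 1 values → pooled ranks: 69→3, 93→1, 69→3
Rank sum = 3 + 1 + 3 = 7

7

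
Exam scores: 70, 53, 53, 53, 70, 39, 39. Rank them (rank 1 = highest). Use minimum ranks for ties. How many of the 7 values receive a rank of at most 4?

5

Sorted (descending): 70, 70, 53, 53, 53, 39, 39
The 2 values of 70 occupy positions 1–2 → each gets rank 1.
The 3 values of 53 occupy positions 3–5 → each gets rank 3.
The 2 values of 39 occupy positions 6–7 → each gets rank 6.
Ranks ≤ 4: {1, 1, 3, 3, 3} → 5 values.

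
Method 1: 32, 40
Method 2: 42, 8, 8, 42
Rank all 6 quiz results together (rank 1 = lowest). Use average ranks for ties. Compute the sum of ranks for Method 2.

Sorted (ascending): 8, 8, 32, 40, 42, 42
The 2 values of 8 occupy positions 1–2 → average rank (1+2)/2 = 1.5.
The 2 values of 42 occupy positions 5–6 → average rank (5+6)/2 = 5.5.
Method 2 values → pooled ranks: 42→5.5, 8→1.5, 8→1.5, 42→5.5
Rank sum = 5.5 + 1.5 + 1.5 + 5.5 = 14

14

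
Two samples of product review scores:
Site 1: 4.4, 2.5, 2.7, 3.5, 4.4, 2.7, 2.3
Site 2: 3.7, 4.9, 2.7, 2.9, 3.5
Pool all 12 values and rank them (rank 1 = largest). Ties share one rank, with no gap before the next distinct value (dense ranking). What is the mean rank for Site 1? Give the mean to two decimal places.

5.00

Sorted (descending): 4.9, 4.4, 4.4, 3.7, 3.5, 3.5, 2.9, 2.7, 2.7, 2.7, 2.5, 2.3
The 2 values of 4.4 share dense rank 2.
The 2 values of 3.5 share dense rank 4.
The 3 values of 2.7 share dense rank 6.
Remaining distinct values take the next consecutive integers.
Site 1 values → pooled ranks: 4.4→2, 2.5→7, 2.7→6, 3.5→4, 4.4→2, 2.7→6, 2.3→8
Mean rank = (2 + 7 + 6 + 4 + 2 + 6 + 8) / 7 = 5.00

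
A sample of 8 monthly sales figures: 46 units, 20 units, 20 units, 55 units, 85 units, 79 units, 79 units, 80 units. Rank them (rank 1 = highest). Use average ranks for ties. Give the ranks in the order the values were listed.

Sorted (descending): 85, 80, 79, 79, 55, 46, 20, 20
The 2 values of 79 occupy positions 3–4 → average rank (3+4)/2 = 3.5.
The 2 values of 20 occupy positions 7–8 → average rank (7+8)/2 = 7.5.

6, 7.5, 7.5, 5, 1, 3.5, 3.5, 2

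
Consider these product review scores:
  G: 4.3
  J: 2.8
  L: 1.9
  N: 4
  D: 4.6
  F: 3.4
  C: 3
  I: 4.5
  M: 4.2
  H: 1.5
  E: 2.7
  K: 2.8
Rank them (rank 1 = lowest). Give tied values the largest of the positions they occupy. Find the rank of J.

Sorted (ascending): 1.5, 1.9, 2.7, 2.8, 2.8, 3, 3.4, 4, 4.2, 4.3, 4.5, 4.6
The 2 values of 2.8 occupy positions 4–5 → each gets rank 5.
J has value 2.8 → rank 5.

5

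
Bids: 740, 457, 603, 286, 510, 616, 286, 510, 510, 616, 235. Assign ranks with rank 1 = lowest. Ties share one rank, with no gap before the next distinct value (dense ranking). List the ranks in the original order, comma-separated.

7, 3, 5, 2, 4, 6, 2, 4, 4, 6, 1

Sorted (ascending): 235, 286, 286, 457, 510, 510, 510, 603, 616, 616, 740
The 2 values of 286 share dense rank 2.
The 3 values of 510 share dense rank 4.
The 2 values of 616 share dense rank 6.
Remaining distinct values take the next consecutive integers.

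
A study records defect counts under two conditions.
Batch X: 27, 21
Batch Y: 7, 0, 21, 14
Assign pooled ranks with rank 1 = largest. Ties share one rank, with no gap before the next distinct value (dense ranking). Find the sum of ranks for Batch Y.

14

Sorted (descending): 27, 21, 21, 14, 7, 0
The 2 values of 21 share dense rank 2.
Remaining distinct values take the next consecutive integers.
Batch Y values → pooled ranks: 7→4, 0→5, 21→2, 14→3
Rank sum = 4 + 5 + 2 + 3 = 14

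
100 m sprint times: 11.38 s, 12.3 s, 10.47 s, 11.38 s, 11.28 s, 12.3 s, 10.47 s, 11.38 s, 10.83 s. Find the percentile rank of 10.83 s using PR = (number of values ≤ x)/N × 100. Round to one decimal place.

N = 9.
Strictly below 10.83: 2. Equal to 10.83: 1.
PR = 3/9 × 100 = 33.3

33.3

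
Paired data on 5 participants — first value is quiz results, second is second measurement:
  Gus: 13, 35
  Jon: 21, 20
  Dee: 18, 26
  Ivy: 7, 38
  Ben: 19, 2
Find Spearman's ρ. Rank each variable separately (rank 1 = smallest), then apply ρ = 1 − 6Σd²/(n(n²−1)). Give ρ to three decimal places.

-0.900

Ranks of variable 1: 2, 5, 3, 1, 4
Ranks of variable 2: 4, 2, 3, 5, 1
d = r₁ − r₂: -2, 3, 0, -4, 3
d²: 4, 9, 0, 16, 9; Σd² = 38
ρ = 1 − 6·38/(5·24) = 1 − 228/120 = -0.900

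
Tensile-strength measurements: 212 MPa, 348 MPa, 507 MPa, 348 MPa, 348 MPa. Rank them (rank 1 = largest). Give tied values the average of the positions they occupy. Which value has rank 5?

212

Sorted (descending): 507, 348, 348, 348, 212
The 3 values of 348 occupy positions 2–4 → average rank 3.
Rank 5 → value 212.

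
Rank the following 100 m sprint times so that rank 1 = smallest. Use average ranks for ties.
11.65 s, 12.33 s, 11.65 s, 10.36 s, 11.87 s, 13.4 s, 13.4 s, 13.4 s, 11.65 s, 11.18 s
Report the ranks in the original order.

4, 7, 4, 1, 6, 9, 9, 9, 4, 2

Sorted (ascending): 10.36, 11.18, 11.65, 11.65, 11.65, 11.87, 12.33, 13.4, 13.4, 13.4
The 3 values of 11.65 occupy positions 3–5 → average rank 4.
The 3 values of 13.4 occupy positions 8–10 → average rank 9.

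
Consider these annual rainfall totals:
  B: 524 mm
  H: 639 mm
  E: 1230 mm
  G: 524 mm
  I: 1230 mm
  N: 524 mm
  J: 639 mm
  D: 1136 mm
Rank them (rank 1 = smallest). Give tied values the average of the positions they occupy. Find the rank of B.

Sorted (ascending): 524, 524, 524, 639, 639, 1136, 1230, 1230
The 3 values of 524 occupy positions 1–3 → average rank 2.
The 2 values of 639 occupy positions 4–5 → average rank (4+5)/2 = 4.5.
The 2 values of 1230 occupy positions 7–8 → average rank (7+8)/2 = 7.5.
B has value 524 mm → rank 2.

2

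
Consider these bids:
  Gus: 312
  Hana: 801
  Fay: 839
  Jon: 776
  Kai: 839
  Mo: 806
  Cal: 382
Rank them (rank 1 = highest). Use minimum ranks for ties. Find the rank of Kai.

Sorted (descending): 839, 839, 806, 801, 776, 382, 312
The 2 values of 839 occupy positions 1–2 → each gets rank 1.
Kai has value 839 → rank 1.

1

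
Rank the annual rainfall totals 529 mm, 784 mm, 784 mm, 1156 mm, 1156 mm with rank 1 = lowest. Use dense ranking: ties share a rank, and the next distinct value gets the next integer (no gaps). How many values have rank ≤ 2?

Sorted (ascending): 529, 784, 784, 1156, 1156
The 2 values of 784 share dense rank 2.
The 2 values of 1156 share dense rank 3.
Remaining distinct values take the next consecutive integers.
Ranks ≤ 2: {1, 2, 2} → 3 values.

3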